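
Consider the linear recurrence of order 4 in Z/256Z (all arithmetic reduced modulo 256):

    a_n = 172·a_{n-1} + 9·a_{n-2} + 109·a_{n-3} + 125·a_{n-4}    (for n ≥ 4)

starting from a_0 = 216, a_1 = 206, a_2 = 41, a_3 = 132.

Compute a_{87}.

116

a_4 = 172·132 + 9·41 + 109·206 + 125·216 = 79
a_5 = 172·79 + 9·132 + 109·41 + 125·206 = 195
a_6 = 172·195 + 9·79 + 109·132 + 125·41 = 4
a_7 = 172·4 + 9·195 + 109·79 + 125·132 = 162
a_8 = 172·162 + 9·4 + 109·195 + 125·79 = 150
a_9 = 172·150 + 9·162 + 109·4 + 125·195 = 101
a_10 = 172·101 + 9·150 + 109·162 + 125·4 = 16
a_11 = 172·16 + 9·101 + 109·150 + 125·162 = 69
a_12 = 172·69 + 9·16 + 109·101 + 125·150 = 43
a_13 = 172·43 + 9·69 + 109·16 + 125·101 = 114
a_14 = 172·114 + 9·43 + 109·69 + 125·16 = 76
a_15 = 172·76 + 9·114 + 109·43 + 125·69 = 18
a_16 = 172·18 + 9·76 + 109·114 + 125·43 = 77
a_17 = 172·77 + 9·18 + 109·76 + 125·114 = 100
a_18 = 172·100 + 9·77 + 109·18 + 125·76 = 171
a_19 = 172·171 + 9·100 + 109·77 + 125·18 = 251
a_20 = 172·251 + 9·171 + 109·100 + 125·77 = 212
a_21 = 172·212 + 9·251 + 109·171 + 125·100 = 230
a_22 = 172·230 + 9·212 + 109·251 + 125·171 = 90
a_23 = 172·90 + 9·230 + 109·212 + 125·251 = 97
a_24 = 172·97 + 9·90 + 109·230 + 125·212 = 200
a_25 = 172·200 + 9·97 + 109·90 + 125·230 = 105
a_26 = 172·105 + 9·200 + 109·97 + 125·90 = 211
a_27 = 172·211 + 9·105 + 109·200 + 125·97 = 250
a_28 = 172·250 + 9·211 + 109·105 + 125·200 = 192
a_29 = 172·192 + 9·250 + 109·211 + 125·105 = 230
a_30 = 172·230 + 9·192 + 109·250 + 125·211 = 193
a_31 = 172·193 + 9·230 + 109·192 + 125·250 = 148
a_32 = 172·148 + 9·193 + 109·230 + 125·192 = 231
a_33 = 172·231 + 9·148 + 109·193 + 125·230 = 227
a_34 = 172·227 + 9·231 + 109·148 + 125·193 = 228
a_35 = 172·228 + 9·227 + 109·231 + 125·148 = 202
a_36 = 172·202 + 9·228 + 109·227 + 125·231 = 46
a_37 = 172·46 + 9·202 + 109·228 + 125·227 = 237
a_38 = 172·237 + 9·46 + 109·202 + 125·228 = 48
a_39 = 172·48 + 9·237 + 109·46 + 125·202 = 205
a_40 = 172·205 + 9·48 + 109·237 + 125·46 = 203
a_41 = 172·203 + 9·205 + 109·48 + 125·237 = 194
a_42 = 172·194 + 9·203 + 109·205 + 125·48 = 52
a_43 = 172·52 + 9·194 + 109·203 + 125·205 = 74
a_44 = 172·74 + 9·52 + 109·194 + 125·203 = 69
a_45 = 172·69 + 9·74 + 109·52 + 125·194 = 212
a_46 = 172·212 + 9·69 + 109·74 + 125·52 = 195
a_47 = 172·195 + 9·212 + 109·69 + 125·74 = 251
a_48 = 172·251 + 9·195 + 109·212 + 125·69 = 116
a_49 = 172·116 + 9·251 + 109·195 + 125·212 = 78
a_50 = 172·78 + 9·116 + 109·251 + 125·195 = 146
a_51 = 172·146 + 9·78 + 109·116 + 125·251 = 201
a_52 = 172·201 + 9·146 + 109·78 + 125·116 = 8
a_53 = 172·8 + 9·201 + 109·146 + 125·78 = 177
a_54 = 172·177 + 9·8 + 109·201 + 125·146 = 19
a_55 = 172·19 + 9·177 + 109·8 + 125·201 = 138
a_56 = 172·138 + 9·19 + 109·177 + 125·8 = 168
a_57 = 172·168 + 9·138 + 109·19 + 125·177 = 62
a_58 = 172·62 + 9·168 + 109·138 + 125·19 = 153
a_59 = 172·153 + 9·62 + 109·168 + 125·138 = 228
a_60 = 172·228 + 9·153 + 109·62 + 125·168 = 255
a_61 = 172·255 + 9·228 + 109·153 + 125·62 = 195
a_62 = 172·195 + 9·255 + 109·228 + 125·153 = 196
a_63 = 172·196 + 9·195 + 109·255 + 125·228 = 114
a_64 = 172·114 + 9·196 + 109·195 + 125·255 = 6
a_65 = 172·6 + 9·114 + 109·196 + 125·195 = 181
a_66 = 172·181 + 9·6 + 109·114 + 125·196 = 16
a_67 = 172·16 + 9·181 + 109·6 + 125·114 = 85
a_68 = 172·85 + 9·16 + 109·181 + 125·6 = 171
a_69 = 172·171 + 9·85 + 109·16 + 125·181 = 18
a_70 = 172·18 + 9·171 + 109·85 + 125·16 = 28
a_71 = 172·28 + 9·18 + 109·171 + 125·85 = 194
a_72 = 172·194 + 9·28 + 109·18 + 125·171 = 125
a_73 = 172·125 + 9·194 + 109·28 + 125·18 = 132
a_74 = 172·132 + 9·125 + 109·194 + 125·28 = 91
a_75 = 172·91 + 9·132 + 109·125 + 125·194 = 187
a_76 = 172·187 + 9·91 + 109·132 + 125·125 = 20
a_77 = 172·20 + 9·187 + 109·91 + 125·132 = 54
a_78 = 172·54 + 9·20 + 109·187 + 125·91 = 10
a_79 = 172·10 + 9·54 + 109·20 + 125·187 = 113
a_80 = 172·113 + 9·10 + 109·54 + 125·20 = 8
a_81 = 172·8 + 9·113 + 109·10 + 125·54 = 249
a_82 = 172·249 + 9·8 + 109·113 + 125·10 = 147
a_83 = 172·147 + 9·249 + 109·8 + 125·113 = 26
a_84 = 172·26 + 9·147 + 109·249 + 125·8 = 144
a_85 = 172·144 + 9·26 + 109·147 + 125·249 = 214
a_86 = 172·214 + 9·144 + 109·26 + 125·147 = 177
a_87 = 172·177 + 9·214 + 109·144 + 125·26 = 116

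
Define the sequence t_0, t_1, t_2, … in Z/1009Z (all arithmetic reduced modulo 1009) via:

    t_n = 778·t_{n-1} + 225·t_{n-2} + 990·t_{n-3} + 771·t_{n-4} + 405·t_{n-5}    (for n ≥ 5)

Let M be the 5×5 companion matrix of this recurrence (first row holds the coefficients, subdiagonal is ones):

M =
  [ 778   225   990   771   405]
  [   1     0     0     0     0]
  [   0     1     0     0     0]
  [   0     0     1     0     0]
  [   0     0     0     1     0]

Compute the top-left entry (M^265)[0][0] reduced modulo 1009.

557

(M^265)[0][0] is the top entry after applying M 265 times to the unit state (1, 0, 0, 0, 0). Equivalently it is h_{269} for the auxiliary sequence (h_n) obeying the same recurrence with h_4 = 1 and h_i = 0 for 0 ≤ i < 4:
h_5 = 778·1 + 225·0 + 990·0 + 771·0 + 405·0 = 778
h_6 = 778·778 + 225·1 + 990·0 + 771·0 + 405·0 = 109
h_7 = 778·109 + 225·778 + 990·1 + 771·0 + 405·0 = 520
h_8 = 778·520 + 225·109 + 990·778 + 771·1 + 405·0 = 375
h_9 = 778·375 + 225·520 + 990·109 + 771·778 + 405·1 = 949
h_10 = 778·949 + 225·375 + 990·520 + 771·109 + 405·778 = 137
Continuing the recurrence:
  h_11 = 292;  h_12 = 98;  h_13 = 778;  h_14 = 849;  h_15 = 391;  h_16 = 247
  h_17 = 483;  h_18 = 160;  h_19 = 983;  h_20 = 219;  h_21 = 268;  h_22 = 100
  h_23 = 100;  h_24 = 268;  h_25 = 756;  h_26 = 792;  h_27 = 774;  h_28 = 100
  h_29 = 38;  h_30 = 665;  h_31 = 682;  h_32 = 529;  h_33 = 631;  h_34 = 55
  h_35 = 212;  h_36 = 822;  h_37 = 551;  h_38 = 469;  h_39 = 89;  h_40 = 36
  h_41 = 752;  h_42 = 734;  h_43 = 231;  h_44 = 871;  h_45 = 357;  h_46 = 863
  h_47 = 770;  h_48 = 715;  h_49 = 164;  h_50 = 129;  h_51 = 349;  h_52 = 196
  h_53 = 839;  h_54 = 458;  h_55 = 4;  h_56 = 271;  h_57 = 1005;  h_58 = 4
  h_59 = 990;  h_60 = 0;  h_61 = 411;  h_62 = 721;  h_63 = 678;  h_64 = 193
  h_65 = 486;  h_66 = 917;  h_67 = 281;  h_68 = 623;  h_69 = 601;  h_70 = 823
  h_71 = 667;  h_72 = 345;  h_73 = 562;  h_74 = 823;  h_75 = 424;  h_76 = 220
  h_77 = 606;  h_78 = 797;  h_79 = 864;  h_80 = 813;  h_81 = 902;  h_82 = 774
  h_83 = 746;  h_84 = 861;  h_85 = 230;  h_86 = 783;  h_87 = 530;  h_88 = 282
  h_89 = 226;  h_90 = 798;  h_91 = 670;  h_92 = 526;  h_93 = 847;  h_94 = 252
  h_95 = 552;  h_96 = 735;  h_97 = 422;  h_98 = 431;  h_99 = 540;  h_100 = 739
  h_101 = 599;  h_102 = 213;  h_103 = 522;  h_104 = 149;  h_105 = 620;  h_106 = 649
  h_107 = 238;  h_108 = 947;  h_109 = 614;  h_110 = 908;  h_111 = 575;  h_112 = 434
  h_113 = 49;  h_114 = 9;  h_115 = 529;  h_116 = 406;  h_117 = 493;  h_118 = 254
  h_119 = 982;  h_120 = 107;  h_121 = 379;  h_122 = 577;  h_123 = 729;  h_124 = 562
  h_125 = 589;  h_126 = 781;  h_127 = 610;  h_128 = 466;  h_129 = 284;  h_130 = 612
  h_131 = 43;  h_132 = 209;  h_133 = 276;  h_134 = 248;  h_135 = 343;  h_136 = 545
  h_137 = 840;  h_138 = 49;  h_139 = 476;  h_140 = 259;  h_141 = 551;  h_142 = 256
  h_143 = 781;  h_144 = 885;  h_145 = 723;  h_146 = 907;  h_147 = 450;  h_148 = 353
  h_149 = 142;  h_150 = 1005;  h_151 = 855;  h_152 = 51;  h_153 = 256;  h_154 = 610
  h_155 = 194;  h_156 = 956;  h_157 = 1003;  h_158 = 779;  h_159 = 406;  h_160 = 248
  h_161 = 233;  h_162 = 159;  h_163 = 808;  h_164 = 556;  h_165 = 483;  h_166 = 212
  h_167 = 941;  h_168 = 929;  h_169 = 406;  h_170 = 359;  h_171 = 995;  h_172 = 192
  h_173 = 287;  h_174 = 662;  h_175 = 228;  h_176 = 112;  h_177 = 106;  h_178 = 466
  h_179 = 788;  h_180 = 618;  h_181 = 415;  h_182 = 595;  h_183 = 869;  h_184 = 443
  h_185 = 328;  h_186 = 564;  h_187 = 531;  h_188 = 340;  h_189 = 400;  h_190 = 871
  h_191 = 525;  h_192 = 444;  h_193 = 143;  h_194 = 495;  h_195 = 984;  h_196 = 415
  h_197 = 585;  h_198 = 729;  h_199 = 326;  h_200 = 997;  h_201 = 306;  h_202 = 996
  h_203 = 155;  h_204 = 541;  h_205 = 966;  h_206 = 460;  h_207 = 134;  h_208 = 317
  h_209 = 947;  h_210 = 602;  h_211 = 418;  h_212 = 732;  h_213 = 157;  h_214 = 537
  h_215 = 327;  h_216 = 46;  h_217 = 59;  h_218 = 953;  h_219 = 529;  h_220 = 702
  h_221 = 857;  h_222 = 272;  h_223 = 361;  h_224 = 623;  h_225 = 380;  h_226 = 969
  h_227 = 191;  h_228 = 148;  h_229 = 901;  h_230 = 95;  h_231 = 275;  h_232 = 15
  h_233 = 989;  h_234 = 996;  h_235 = 504;  h_236 = 944;  h_237 = 255;  h_238 = 680
  h_239 = 311;  h_240 = 267;  h_241 = 182;  h_242 = 982;  h_243 = 327;  h_244 = 546
  h_245 = 673;  h_246 = 950;  h_247 = 334;  h_248 = 171;  h_249 = 862;  h_250 = 552
  h_251 = 162;  h_252 = 505;  h_253 = 431;  h_254 = 686;  h_255 = 910;  h_256 = 433
  h_257 = 921;  h_258 = 760;  h_259 = 941;  h_260 = 835;  h_261 = 927;  h_262 = 670
  h_263 = 702;  h_264 = 991;  h_265 = 551;  h_266 = 676;  h_267 = 796
h_268 = 778·796 + 225·676 + 990·551 + 771·991 + 405·702 = 153
h_269 = 778·153 + 225·796 + 990·676 + 771·551 + 405·991 = 557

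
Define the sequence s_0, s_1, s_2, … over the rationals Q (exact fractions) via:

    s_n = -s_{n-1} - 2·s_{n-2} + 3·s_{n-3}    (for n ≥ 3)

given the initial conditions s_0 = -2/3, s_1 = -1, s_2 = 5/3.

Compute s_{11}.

1750/3

s_3 = -1·5/3 + -2·-1 + 3·-2/3 = -5/3
s_4 = -1·-5/3 + -2·5/3 + 3·-1 = -14/3
s_5 = -1·-14/3 + -2·-5/3 + 3·5/3 = 13
s_6 = -1·13 + -2·-14/3 + 3·-5/3 = -26/3
s_7 = -1·-26/3 + -2·13 + 3·-14/3 = -94/3
s_8 = -1·-94/3 + -2·-26/3 + 3·13 = 263/3
s_9 = -1·263/3 + -2·-94/3 + 3·-26/3 = -51
s_10 = -1·-51 + -2·263/3 + 3·-94/3 = -655/3
s_11 = -1·-655/3 + -2·-51 + 3·263/3 = 1750/3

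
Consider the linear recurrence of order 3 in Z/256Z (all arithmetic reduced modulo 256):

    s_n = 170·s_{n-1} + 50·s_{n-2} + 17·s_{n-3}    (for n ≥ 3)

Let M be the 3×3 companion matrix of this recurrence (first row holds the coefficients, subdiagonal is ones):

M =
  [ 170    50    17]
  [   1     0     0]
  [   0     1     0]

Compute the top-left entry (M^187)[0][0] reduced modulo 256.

154

(M^187)[0][0] is the top entry after applying M 187 times to the unit state (1, 0, 0). Equivalently it is h_{189} for the auxiliary sequence (h_n) obeying the same recurrence with h_2 = 1 and h_i = 0 for 0 ≤ i < 2:
h_3 = 170·1 + 50·0 + 17·0 = 170
h_4 = 170·170 + 50·1 + 17·0 = 22
h_5 = 170·22 + 50·170 + 17·1 = 225
h_6 = 170·225 + 50·22 + 17·170 = 0
h_7 = 170·0 + 50·225 + 17·22 = 104
h_8 = 170·104 + 50·0 + 17·225 = 1
Continuing the recurrence:
  h_9 = 250;  h_10 = 30;  h_11 = 209;  h_12 = 64;  h_13 = 80;  h_14 = 129
  h_15 = 138;  h_16 = 38;  h_17 = 193;  h_18 = 192;  h_19 = 184;  h_20 = 129
  h_21 = 90;  h_22 = 46;  h_23 = 177;  h_24 = 128;  h_25 = 160;  h_26 = 1
  h_27 = 106;  h_28 = 54;  h_29 = 161;  h_30 = 128;  h_31 = 8;  h_32 = 1
  h_33 = 186;  h_34 = 62;  h_35 = 145;  h_36 = 192;  h_37 = 240;  h_38 = 129
  h_39 = 74;  h_40 = 70;  h_41 = 129;  h_42 = 64;  h_43 = 88;  h_44 = 129
  h_45 = 26;  h_46 = 78;  h_47 = 113;  h_48 = 0;  h_49 = 64;  h_50 = 1
  h_51 = 42;  h_52 = 86;  h_53 = 97;  h_54 = 0;  h_55 = 168;  h_56 = 1
  h_57 = 122;  h_58 = 94;  h_59 = 81;  h_60 = 64;  h_61 = 144;  h_62 = 129
  h_63 = 10;  h_64 = 102;  h_65 = 65;  h_66 = 192;  h_67 = 248;  h_68 = 129
  h_69 = 218;  h_70 = 110;  h_71 = 49;  h_72 = 128;  h_73 = 224;  h_74 = 1
  h_75 = 234;  h_76 = 118;  h_77 = 33;  h_78 = 128;  h_79 = 72;  h_80 = 1
  h_81 = 58;  h_82 = 126;  h_83 = 17;  h_84 = 192;  h_85 = 48;  h_86 = 129
  h_87 = 202;  h_88 = 134;  h_89 = 1;  h_90 = 64;  h_91 = 152;  h_92 = 129
  h_93 = 154;  h_94 = 142;  h_95 = 241;  h_96 = 0;  h_97 = 128;  h_98 = 1
  h_99 = 170;  h_100 = 150;  h_101 = 225;  h_102 = 0;  h_103 = 232;  h_104 = 1
  h_105 = 250;  h_106 = 158;  h_107 = 209;  h_108 = 64;  h_109 = 208;  h_110 = 129
  h_111 = 138;  h_112 = 166;  h_113 = 193;  h_114 = 192;  h_115 = 56;  h_116 = 129
  h_117 = 90;  h_118 = 174;  h_119 = 177;  h_120 = 128;  h_121 = 32;  h_122 = 1
  h_123 = 106;  h_124 = 182;  h_125 = 161;  h_126 = 128;  h_127 = 136;  h_128 = 1
  h_129 = 186;  h_130 = 190;  h_131 = 145;  h_132 = 192;  h_133 = 112;  h_134 = 129
  h_135 = 74;  h_136 = 198;  h_137 = 129;  h_138 = 64;  h_139 = 216;  h_140 = 129
  h_141 = 26;  h_142 = 206;  h_143 = 113;  h_144 = 0;  h_145 = 192;  h_146 = 1
  h_147 = 42;  h_148 = 214;  h_149 = 97;  h_150 = 0;  h_151 = 40;  h_152 = 1
  h_153 = 122;  h_154 = 222;  h_155 = 81;  h_156 = 64;  h_157 = 16;  h_158 = 129
  h_159 = 10;  h_160 = 230;  h_161 = 65;  h_162 = 192;  h_163 = 120;  h_164 = 129
  h_165 = 218;  h_166 = 238;  h_167 = 49;  h_168 = 128;  h_169 = 96;  h_170 = 1
  h_171 = 234;  h_172 = 246;  h_173 = 33;  h_174 = 128;  h_175 = 200;  h_176 = 1
  h_177 = 58;  h_178 = 254;  h_179 = 17;  h_180 = 192;  h_181 = 176;  h_182 = 129
  h_183 = 202;  h_184 = 6;  h_185 = 1;  h_186 = 64;  h_187 = 24
h_188 = 170·24 + 50·64 + 17·1 = 129
h_189 = 170·129 + 50·24 + 17·64 = 154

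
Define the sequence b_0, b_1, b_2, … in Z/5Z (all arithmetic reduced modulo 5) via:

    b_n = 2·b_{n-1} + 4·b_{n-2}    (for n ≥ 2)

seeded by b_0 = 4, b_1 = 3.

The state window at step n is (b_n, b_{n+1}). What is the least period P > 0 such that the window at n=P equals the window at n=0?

5

n=0: window = (4, 3)
n=1: window = (3, 2)
n=2: window = (2, 1)
n=3: window = (1, 0)
n=4: window = (0, 4)
n=5: window = (4, 3)
window at n=5 equals window at n=0 → period = 5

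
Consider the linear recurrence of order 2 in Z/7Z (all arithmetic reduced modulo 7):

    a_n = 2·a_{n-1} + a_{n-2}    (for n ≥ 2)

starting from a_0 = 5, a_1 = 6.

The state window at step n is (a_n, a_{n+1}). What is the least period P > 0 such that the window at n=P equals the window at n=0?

3

n=0: window = (5, 6)
n=1: window = (6, 3)
n=2: window = (3, 5)
n=3: window = (5, 6)
window at n=3 equals window at n=0 → period = 3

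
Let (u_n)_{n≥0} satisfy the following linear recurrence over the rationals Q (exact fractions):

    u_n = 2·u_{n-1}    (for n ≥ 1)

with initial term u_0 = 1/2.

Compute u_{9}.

256

u_1 = 2·1/2 = 1
u_2 = 2·1 = 2
u_3 = 2·2 = 4
u_4 = 2·4 = 8
u_5 = 2·8 = 16
u_6 = 2·16 = 32
u_7 = 2·32 = 64
u_8 = 2·64 = 128
u_9 = 2·128 = 256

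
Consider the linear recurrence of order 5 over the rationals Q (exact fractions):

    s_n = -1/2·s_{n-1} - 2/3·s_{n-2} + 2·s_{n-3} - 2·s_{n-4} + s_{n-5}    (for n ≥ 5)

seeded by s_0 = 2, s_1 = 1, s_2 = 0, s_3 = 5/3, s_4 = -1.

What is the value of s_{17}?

s_5 = -1/2·-1 + -2/3·5/3 + 2·0 + -2·1 + 1·2 = -11/18
s_6 = -1/2·-11/18 + -2/3·-1 + 2·5/3 + -2·0 + 1·1 = 191/36
s_7 = -1/2·191/36 + -2/3·-11/18 + 2·-1 + -2·5/3 + 1·0 = -1637/216
s_8 = -1/2·-1637/216 + -2/3·191/36 + 2·-11/18 + -2·-1 + 1·5/3 = 1165/432
s_9 = -1/2·1165/432 + -2/3·-1637/216 + 2·191/36 + -2·-11/18 + 1·-1 = 37681/2592
s_10 = -1/2·37681/2592 + -2/3·1165/432 + 2·-1637/216 + -2·191/36 + 1·-11/18 = -20417/576
s_11 = -1/2·-20417/576 + -2/3·37681/2592 + 2·1165/432 + -2·-1637/216 + 1·191/36 = 1054051/31104
s_12 = -1/2·1054051/31104 + -2/3·-20417/576 + 2·37681/2592 + -2·1165/432 + 1·-1637/216 = 1417685/62208
s_13 = -1/2·1417685/62208 + -2/3·1054051/31104 + 2·-20417/576 + -2·37681/2592 + 1·1165/432 = -48991463/373248
s_14 = -1/2·-48991463/373248 + -2/3·1417685/62208 + 2·1054051/31104 + -2·-20417/576 + 1·37681/2592 = 152017423/746496
s_15 = -1/2·152017423/746496 + -2/3·-48991463/373248 + 2·1417685/62208 + -2·1054051/31104 + 1·-20417/576 = -322303205/4478976
s_16 = -1/2·-322303205/4478976 + -2/3·152017423/746496 + 2·-48991463/373248 + -2·1417685/62208 + 1·1054051/31104 = -1116717665/2985984
s_17 = -1/2·-1116717665/2985984 + -2/3·-322303205/4478976 + 2·152017423/746496 + -2·-48991463/373248 + 1·1417685/62208 = 49853814721/53747712

49853814721/53747712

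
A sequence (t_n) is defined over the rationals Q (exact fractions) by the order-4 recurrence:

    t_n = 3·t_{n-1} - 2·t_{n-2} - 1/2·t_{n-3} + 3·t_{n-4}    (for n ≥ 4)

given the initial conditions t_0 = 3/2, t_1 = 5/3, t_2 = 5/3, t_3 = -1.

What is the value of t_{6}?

16/3

t_4 = 3·-1 + -2·5/3 + -1/2·5/3 + 3·3/2 = -8/3
t_5 = 3·-8/3 + -2·-1 + -1/2·5/3 + 3·5/3 = -11/6
t_6 = 3·-11/6 + -2·-8/3 + -1/2·-1 + 3·5/3 = 16/3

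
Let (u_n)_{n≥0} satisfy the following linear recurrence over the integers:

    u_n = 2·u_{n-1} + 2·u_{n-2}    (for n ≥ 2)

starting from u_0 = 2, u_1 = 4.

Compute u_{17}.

u_2 = 2·4 + 2·2 = 12
u_3 = 2·12 + 2·4 = 32
u_4 = 2·32 + 2·12 = 88
u_5 = 2·88 + 2·32 = 240
u_6 = 2·240 + 2·88 = 656
u_7 = 2·656 + 2·240 = 1792
u_8 = 2·1792 + 2·656 = 4896
u_9 = 2·4896 + 2·1792 = 13376
u_10 = 2·13376 + 2·4896 = 36544
u_11 = 2·36544 + 2·13376 = 99840
u_12 = 2·99840 + 2·36544 = 272768
u_13 = 2·272768 + 2·99840 = 745216
u_14 = 2·745216 + 2·272768 = 2035968
u_15 = 2·2035968 + 2·745216 = 5562368
u_16 = 2·5562368 + 2·2035968 = 15196672
u_17 = 2·15196672 + 2·5562368 = 41518080

41518080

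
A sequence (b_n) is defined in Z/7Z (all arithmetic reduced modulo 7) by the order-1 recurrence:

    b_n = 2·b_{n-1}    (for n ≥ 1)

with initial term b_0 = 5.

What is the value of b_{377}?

6

b_1 = 2·5 = 3
b_2 = 2·3 = 6
b_3 = 2·6 = 5
(b_3) = (5) = (b_0), so the sequence has period 3.
377 ≡ 2 (mod 3), hence b_377 = b_2 = 6.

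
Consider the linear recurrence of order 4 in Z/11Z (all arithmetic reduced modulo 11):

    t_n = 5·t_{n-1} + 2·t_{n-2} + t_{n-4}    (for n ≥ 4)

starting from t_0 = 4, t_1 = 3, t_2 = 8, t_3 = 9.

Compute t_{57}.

5

t_4 = 5·9 + 2·8 + 0·3 + 1·4 = 10
t_5 = 5·10 + 2·9 + 0·8 + 1·3 = 5
t_6 = 5·5 + 2·10 + 0·9 + 1·8 = 9
t_7 = 5·9 + 2·5 + 0·10 + 1·9 = 9
t_8 = 5·9 + 2·9 + 0·5 + 1·10 = 7
t_9 = 5·7 + 2·9 + 0·9 + 1·5 = 3
t_10 = 5·3 + 2·7 + 0·9 + 1·9 = 5
t_11 = 5·5 + 2·3 + 0·7 + 1·9 = 7
t_12 = 5·7 + 2·5 + 0·3 + 1·7 = 8
t_13 = 5·8 + 2·7 + 0·5 + 1·3 = 2
t_14 = 5·2 + 2·8 + 0·7 + 1·5 = 9
t_15 = 5·9 + 2·2 + 0·8 + 1·7 = 1
t_16 = 5·1 + 2·9 + 0·2 + 1·8 = 9
t_17 = 5·9 + 2·1 + 0·9 + 1·2 = 5
t_18 = 5·5 + 2·9 + 0·1 + 1·9 = 8
t_19 = 5·8 + 2·5 + 0·9 + 1·1 = 7
t_20 = 5·7 + 2·8 + 0·5 + 1·9 = 5
t_21 = 5·5 + 2·7 + 0·8 + 1·5 = 0
t_22 = 5·0 + 2·5 + 0·7 + 1·8 = 7
t_23 = 5·7 + 2·0 + 0·5 + 1·7 = 9
t_24 = 5·9 + 2·7 + 0·0 + 1·5 = 9
t_25 = 5·9 + 2·9 + 0·7 + 1·0 = 8
t_26 = 5·8 + 2·9 + 0·9 + 1·7 = 10
t_27 = 5·10 + 2·8 + 0·9 + 1·9 = 9
t_28 = 5·9 + 2·10 + 0·8 + 1·9 = 8
t_29 = 5·8 + 2·9 + 0·10 + 1·8 = 0
t_30 = 5·0 + 2·8 + 0·9 + 1·10 = 4
t_31 = 5·4 + 2·0 + 0·8 + 1·9 = 7
t_32 = 5·7 + 2·4 + 0·0 + 1·8 = 7
t_33 = 5·7 + 2·7 + 0·4 + 1·0 = 5
t_34 = 5·5 + 2·7 + 0·7 + 1·4 = 10
t_35 = 5·10 + 2·5 + 0·7 + 1·7 = 1
t_36 = 5·1 + 2·10 + 0·5 + 1·7 = 10
t_37 = 5·10 + 2·1 + 0·10 + 1·5 = 2
t_38 = 5·2 + 2·10 + 0·1 + 1·10 = 7
t_39 = 5·7 + 2·2 + 0·10 + 1·1 = 7
t_40 = 5·7 + 2·7 + 0·2 + 1·10 = 4
t_41 = 5·4 + 2·7 + 0·7 + 1·2 = 3
t_42 = 5·3 + 2·4 + 0·7 + 1·7 = 8
t_43 = 5·8 + 2·3 + 0·4 + 1·7 = 9
t_44 = 5·9 + 2·8 + 0·3 + 1·4 = 10
t_45 = 5·10 + 2·9 + 0·8 + 1·3 = 5
t_46 = 5·5 + 2·10 + 0·9 + 1·8 = 9
t_47 = 5·9 + 2·5 + 0·10 + 1·9 = 9
t_48 = 5·9 + 2·9 + 0·5 + 1·10 = 7
t_49 = 5·7 + 2·9 + 0·9 + 1·5 = 3
t_50 = 5·3 + 2·7 + 0·9 + 1·9 = 5
t_51 = 5·5 + 2·3 + 0·7 + 1·9 = 7
t_52 = 5·7 + 2·5 + 0·3 + 1·7 = 8
t_53 = 5·8 + 2·7 + 0·5 + 1·3 = 2
t_54 = 5·2 + 2·8 + 0·7 + 1·5 = 9
t_55 = 5·9 + 2·2 + 0·8 + 1·7 = 1
t_56 = 5·1 + 2·9 + 0·2 + 1·8 = 9
t_57 = 5·9 + 2·1 + 0·9 + 1·2 = 5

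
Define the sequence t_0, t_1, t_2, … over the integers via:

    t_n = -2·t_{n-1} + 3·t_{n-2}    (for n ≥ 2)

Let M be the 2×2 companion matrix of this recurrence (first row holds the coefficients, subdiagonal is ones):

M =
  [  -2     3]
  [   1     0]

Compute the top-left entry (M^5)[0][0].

-182

(M^5)[0][0] is the top entry after applying M 5 times to the unit state (1, 0). Equivalently it is h_{6} for the auxiliary sequence (h_n) obeying the same recurrence with h_1 = 1 and h_i = 0 for 0 ≤ i < 1:
h_2 = -2·1 + 3·0 = -2
h_3 = -2·-2 + 3·1 = 7
h_4 = -2·7 + 3·-2 = -20
h_5 = -2·-20 + 3·7 = 61
h_6 = -2·61 + 3·-20 = -182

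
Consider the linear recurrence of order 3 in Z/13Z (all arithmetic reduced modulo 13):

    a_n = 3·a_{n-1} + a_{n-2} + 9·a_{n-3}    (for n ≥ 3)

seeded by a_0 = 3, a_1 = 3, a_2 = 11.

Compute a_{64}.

3

a_3 = 3·11 + 1·3 + 9·3 = 11
a_4 = 3·11 + 1·11 + 9·3 = 6
a_5 = 3·6 + 1·11 + 9·11 = 11
a_6 = 3·11 + 1·6 + 9·11 = 8
a_7 = 3·8 + 1·11 + 9·6 = 11
a_8 = 3·11 + 1·8 + 9·11 = 10
a_9 = 3·10 + 1·11 + 9·8 = 9
a_10 = 3·9 + 1·10 + 9·11 = 6
a_11 = 3·6 + 1·9 + 9·10 = 0
a_12 = 3·0 + 1·6 + 9·9 = 9
a_13 = 3·9 + 1·0 + 9·6 = 3
a_14 = 3·3 + 1·9 + 9·0 = 5
a_15 = 3·5 + 1·3 + 9·9 = 8
a_16 = 3·8 + 1·5 + 9·3 = 4
a_17 = 3·4 + 1·8 + 9·5 = 0
a_18 = 3·0 + 1·4 + 9·8 = 11
a_19 = 3·11 + 1·0 + 9·4 = 4
a_20 = 3·4 + 1·11 + 9·0 = 10
a_21 = 3·10 + 1·4 + 9·11 = 3
a_22 = 3·3 + 1·10 + 9·4 = 3
a_23 = 3·3 + 1·3 + 9·10 = 11
(a_21, a_22, a_23) = (3, 3, 11) = (a_0, a_1, a_2), so the sequence has period 21.
64 ≡ 1 (mod 21), hence a_64 = a_1 = 3.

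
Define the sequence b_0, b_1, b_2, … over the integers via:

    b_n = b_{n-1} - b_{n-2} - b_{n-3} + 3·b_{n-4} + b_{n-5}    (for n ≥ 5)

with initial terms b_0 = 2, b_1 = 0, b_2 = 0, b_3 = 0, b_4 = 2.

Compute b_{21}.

964

b_5 = 1·2 + -1·0 + -1·0 + 3·0 + 1·2 = 4
b_6 = 1·4 + -1·2 + -1·0 + 3·0 + 1·0 = 2
b_7 = 1·2 + -1·4 + -1·2 + 3·0 + 1·0 = -4
b_8 = 1·-4 + -1·2 + -1·4 + 3·2 + 1·0 = -4
b_9 = 1·-4 + -1·-4 + -1·2 + 3·4 + 1·2 = 12
b_10 = 1·12 + -1·-4 + -1·-4 + 3·2 + 1·4 = 30
b_11 = 1·30 + -1·12 + -1·-4 + 3·-4 + 1·2 = 12
b_12 = 1·12 + -1·30 + -1·12 + 3·-4 + 1·-4 = -46
b_13 = 1·-46 + -1·12 + -1·30 + 3·12 + 1·-4 = -56
b_14 = 1·-56 + -1·-46 + -1·12 + 3·30 + 1·12 = 80
b_15 = 1·80 + -1·-56 + -1·-46 + 3·12 + 1·30 = 248
b_16 = 1·248 + -1·80 + -1·-56 + 3·-46 + 1·12 = 98
b_17 = 1·98 + -1·248 + -1·80 + 3·-56 + 1·-46 = -444
b_18 = 1·-444 + -1·98 + -1·248 + 3·80 + 1·-56 = -606
b_19 = 1·-606 + -1·-444 + -1·98 + 3·248 + 1·80 = 564
b_20 = 1·564 + -1·-606 + -1·-444 + 3·98 + 1·248 = 2156
b_21 = 1·2156 + -1·564 + -1·-606 + 3·-444 + 1·98 = 964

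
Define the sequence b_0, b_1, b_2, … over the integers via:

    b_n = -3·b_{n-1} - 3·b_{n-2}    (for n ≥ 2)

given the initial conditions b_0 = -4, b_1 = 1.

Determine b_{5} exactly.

b_2 = -3·1 + -3·-4 = 9
b_3 = -3·9 + -3·1 = -30
b_4 = -3·-30 + -3·9 = 63
b_5 = -3·63 + -3·-30 = -99

-99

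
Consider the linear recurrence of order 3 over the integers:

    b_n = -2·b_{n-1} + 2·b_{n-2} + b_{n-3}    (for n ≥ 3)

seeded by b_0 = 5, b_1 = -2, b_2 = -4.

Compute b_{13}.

b_3 = -2·-4 + 2·-2 + 1·5 = 9
b_4 = -2·9 + 2·-4 + 1·-2 = -28
b_5 = -2·-28 + 2·9 + 1·-4 = 70
b_6 = -2·70 + 2·-28 + 1·9 = -187
b_7 = -2·-187 + 2·70 + 1·-28 = 486
b_8 = -2·486 + 2·-187 + 1·70 = -1276
b_9 = -2·-1276 + 2·486 + 1·-187 = 3337
b_10 = -2·3337 + 2·-1276 + 1·486 = -8740
b_11 = -2·-8740 + 2·3337 + 1·-1276 = 22878
b_12 = -2·22878 + 2·-8740 + 1·3337 = -59899
b_13 = -2·-59899 + 2·22878 + 1·-8740 = 156814

156814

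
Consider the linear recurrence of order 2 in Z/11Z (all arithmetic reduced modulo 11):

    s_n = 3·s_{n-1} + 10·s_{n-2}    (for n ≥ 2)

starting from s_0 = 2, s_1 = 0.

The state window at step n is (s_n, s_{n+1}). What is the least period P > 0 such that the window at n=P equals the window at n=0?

5

n=0: window = (2, 0)
n=1: window = (0, 9)
n=2: window = (9, 5)
n=3: window = (5, 6)
n=4: window = (6, 2)
n=5: window = (2, 0)
window at n=5 equals window at n=0 → period = 5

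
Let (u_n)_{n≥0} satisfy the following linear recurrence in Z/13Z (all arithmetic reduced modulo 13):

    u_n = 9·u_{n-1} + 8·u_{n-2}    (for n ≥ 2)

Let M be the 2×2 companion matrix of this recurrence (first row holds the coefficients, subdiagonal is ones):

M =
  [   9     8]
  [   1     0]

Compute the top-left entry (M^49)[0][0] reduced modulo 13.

9

(M^49)[0][0] is the top entry after applying M 49 times to the unit state (1, 0). Equivalently it is h_{50} for the auxiliary sequence (h_n) obeying the same recurrence with h_1 = 1 and h_i = 0 for 0 ≤ i < 1:
h_2 = 9·1 + 8·0 = 9
h_3 = 9·9 + 8·1 = 11
h_4 = 9·11 + 8·9 = 2
h_5 = 9·2 + 8·11 = 2
h_6 = 9·2 + 8·2 = 8
h_7 = 9·8 + 8·2 = 10
h_8 = 9·10 + 8·8 = 11
h_9 = 9·11 + 8·10 = 10
h_10 = 9·10 + 8·11 = 9
h_11 = 9·9 + 8·10 = 5
h_12 = 9·5 + 8·9 = 0
h_13 = 9·0 + 8·5 = 1
(h_12, h_13) = (0, 1) = (h_0, h_1), so the sequence has period 12.
50 ≡ 2 (mod 12), hence h_50 = h_2 = 9.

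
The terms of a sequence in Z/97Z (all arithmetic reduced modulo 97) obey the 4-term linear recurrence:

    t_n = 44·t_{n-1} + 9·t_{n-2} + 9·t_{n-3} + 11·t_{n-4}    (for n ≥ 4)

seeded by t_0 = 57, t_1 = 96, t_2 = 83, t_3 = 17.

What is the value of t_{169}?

33

t_4 = 44·17 + 9·83 + 9·96 + 11·57 = 76
t_5 = 44·76 + 9·17 + 9·83 + 11·96 = 62
t_6 = 44·62 + 9·76 + 9·17 + 11·83 = 16
t_7 = 44·16 + 9·62 + 9·76 + 11·17 = 96
t_8 = 44·96 + 9·16 + 9·62 + 11·76 = 39
t_9 = 44·39 + 9·96 + 9·16 + 11·62 = 11
Continuing the recurrence:
  t_10 = 32;  t_11 = 4;  t_12 = 22;  t_13 = 55;  t_14 = 96;  t_15 = 14
  t_16 = 83;  t_17 = 9;  t_18 = 94;  t_19 = 74;  t_20 = 52;  t_21 = 19
  t_22 = 94;  t_23 = 60;  t_24 = 58;  t_25 = 73;  t_26 = 70;  t_27 = 69
  t_28 = 14;  t_29 = 51;  t_30 = 75;  t_31 = 85;  t_32 = 81;  t_33 = 36
  t_34 = 23;  t_35 = 90;  t_36 = 47;  t_37 = 86;  t_38 = 32;  t_39 = 6
  t_40 = 0;  t_41 = 27;  t_42 = 42;  t_43 = 23;  t_44 = 81;  t_45 = 81
  t_46 = 15;  t_47 = 43;  t_48 = 58;  t_49 = 85;  t_50 = 61;  t_51 = 79
  t_52 = 93;  t_53 = 79;  t_54 = 69;  t_55 = 21;  t_56 = 78;  t_57 = 67
  t_58 = 39;  t_59 = 51;  t_60 = 79;  t_61 = 76;  t_62 = 93;  t_63 = 34
  t_64 = 6;  t_65 = 12;  t_66 = 68;  t_67 = 36;  t_68 = 42;  t_69 = 6
  t_70 = 65;  t_71 = 2;  t_72 = 25;  t_73 = 23;  t_74 = 30;  t_75 = 28
  t_76 = 44;  t_77 = 92;  t_78 = 79;  t_79 = 61;  t_80 = 51;  t_81 = 54
  t_82 = 82;  t_83 = 83;  t_84 = 5;  t_85 = 68;  t_86 = 30;  t_87 = 77
  t_88 = 57;  t_89 = 48;  t_90 = 59;  t_91 = 23;  t_92 = 80;  t_93 = 33
  t_94 = 21;  t_95 = 60;  t_96 = 29;  t_97 = 40;  t_98 = 76;  t_99 = 66
  t_100 = 96;  t_101 = 25;  t_102 = 96;  t_103 = 25;  t_104 = 44;  t_105 = 2
  t_106 = 19;  t_107 = 70;  t_108 = 67;  t_109 = 85;  t_110 = 41;  t_111 = 62
  t_112 = 40;  t_113 = 33;  t_114 = 8;  t_115 = 42;  t_116 = 38;  t_117 = 60
  t_118 = 53;  t_119 = 87;  t_120 = 25;  t_121 = 13;  t_122 = 29;  t_123 = 53
  t_124 = 75;  t_125 = 10;  t_126 = 68;  t_127 = 72;  t_128 = 39;  t_129 = 79
  t_130 = 82;  t_131 = 30;  t_132 = 94;  t_133 = 96;  t_134 = 34;  t_135 = 44
  t_136 = 66;  t_137 = 6;  t_138 = 76;  t_139 = 14;  t_140 = 43;  t_141 = 52
  t_142 = 48;  t_143 = 17;  t_144 = 84;  t_145 = 3;  t_146 = 17;  t_147 = 69
  t_148 = 66;  t_149 = 25;  t_150 = 77;  t_151 = 19;  t_152 = 55;  t_153 = 67
  t_154 = 96;  t_155 = 2;  t_156 = 26;  t_157 = 47;  t_158 = 78;  t_159 = 37
  t_160 = 32;  t_161 = 50;  t_162 = 90;  t_163 = 61;  t_164 = 28;  t_165 = 37
  t_166 = 24;  t_167 = 81
t_168 = 44·81 + 9·24 + 9·37 + 11·28 = 56
t_169 = 44·56 + 9·81 + 9·24 + 11·37 = 33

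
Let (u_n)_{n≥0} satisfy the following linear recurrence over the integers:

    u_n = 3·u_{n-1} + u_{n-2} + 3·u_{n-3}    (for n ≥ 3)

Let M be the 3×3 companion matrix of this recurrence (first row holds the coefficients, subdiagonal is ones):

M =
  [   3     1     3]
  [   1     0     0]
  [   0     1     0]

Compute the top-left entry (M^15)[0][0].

132472440

(M^15)[0][0] is the top entry after applying M 15 times to the unit state (1, 0, 0). Equivalently it is h_{17} for the auxiliary sequence (h_n) obeying the same recurrence with h_2 = 1 and h_i = 0 for 0 ≤ i < 2:
h_3 = 3·1 + 1·0 + 3·0 = 3
h_4 = 3·3 + 1·1 + 3·0 = 10
h_5 = 3·10 + 1·3 + 3·1 = 36
h_6 = 3·36 + 1·10 + 3·3 = 127
h_7 = 3·127 + 1·36 + 3·10 = 447
h_8 = 3·447 + 1·127 + 3·36 = 1576
h_9 = 3·1576 + 1·447 + 3·127 = 5556
h_10 = 3·5556 + 1·1576 + 3·447 = 19585
h_11 = 3·19585 + 1·5556 + 3·1576 = 69039
h_12 = 3·69039 + 1·19585 + 3·5556 = 243370
h_13 = 3·243370 + 1·69039 + 3·19585 = 857904
h_14 = 3·857904 + 1·243370 + 3·69039 = 3024199
h_15 = 3·3024199 + 1·857904 + 3·243370 = 10660611
h_16 = 3·10660611 + 1·3024199 + 3·857904 = 37579744
h_17 = 3·37579744 + 1·10660611 + 3·3024199 = 132472440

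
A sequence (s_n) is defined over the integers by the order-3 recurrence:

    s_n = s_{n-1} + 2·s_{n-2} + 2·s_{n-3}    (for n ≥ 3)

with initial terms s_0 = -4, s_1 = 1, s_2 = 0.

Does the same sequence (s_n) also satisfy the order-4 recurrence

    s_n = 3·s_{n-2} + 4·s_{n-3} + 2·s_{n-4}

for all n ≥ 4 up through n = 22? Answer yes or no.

Terms s_0..s_22: -4, 1, 0, -6, -4, -16, -36, -76, -180, -404, -916, -2084, -4724, -10724, -24340, -55236, -125364, -284516, -645716, -1465476, -3325940, -7548324, -17131156
n=4: candidate gives -4, actual s_4 = -4 ✓
n=5: candidate gives -16, actual s_5 = -16 ✓
n=6: candidate gives -36, actual s_6 = -36 ✓
n=7: candidate gives -76, actual s_7 = -76 ✓
n=8: candidate gives -180, actual s_8 = -180 ✓
n=9: candidate gives -404, actual s_9 = -404 ✓
n=10: candidate gives -916, actual s_10 = -916 ✓
n=11: candidate gives -2084, actual s_11 = -2084 ✓
n=12: candidate gives -4724, actual s_12 = -4724 ✓
n=13: candidate gives -10724, actual s_13 = -10724 ✓
n=14: candidate gives -24340, actual s_14 = -24340 ✓
n=15: candidate gives -55236, actual s_15 = -55236 ✓
n=16: candidate gives -125364, actual s_16 = -125364 ✓
n=17: candidate gives -284516, actual s_17 = -284516 ✓
n=18: candidate gives -645716, actual s_18 = -645716 ✓
n=19: candidate gives -1465476, actual s_19 = -1465476 ✓
n=20: candidate gives -3325940, actual s_20 = -3325940 ✓
n=21: candidate gives -7548324, actual s_21 = -7548324 ✓
n=22: candidate gives -17131156, actual s_22 = -17131156 ✓

yes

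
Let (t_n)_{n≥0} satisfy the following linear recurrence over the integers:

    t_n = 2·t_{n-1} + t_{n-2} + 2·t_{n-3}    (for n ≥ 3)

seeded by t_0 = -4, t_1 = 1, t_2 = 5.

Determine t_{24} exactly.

4318063253

t_3 = 2·5 + 1·1 + 2·-4 = 3
t_4 = 2·3 + 1·5 + 2·1 = 13
t_5 = 2·13 + 1·3 + 2·5 = 39
t_6 = 2·39 + 1·13 + 2·3 = 97
t_7 = 2·97 + 1·39 + 2·13 = 259
t_8 = 2·259 + 1·97 + 2·39 = 693
t_9 = 2·693 + 1·259 + 2·97 = 1839
t_10 = 2·1839 + 1·693 + 2·259 = 4889
t_11 = 2·4889 + 1·1839 + 2·693 = 13003
t_12 = 2·13003 + 1·4889 + 2·1839 = 34573
t_13 = 2·34573 + 1·13003 + 2·4889 = 91927
t_14 = 2·91927 + 1·34573 + 2·13003 = 244433
t_15 = 2·244433 + 1·91927 + 2·34573 = 649939
t_16 = 2·649939 + 1·244433 + 2·91927 = 1728165
t_17 = 2·1728165 + 1·649939 + 2·244433 = 4595135
t_18 = 2·4595135 + 1·1728165 + 2·649939 = 12218313
t_19 = 2·12218313 + 1·4595135 + 2·1728165 = 32488091
t_20 = 2·32488091 + 1·12218313 + 2·4595135 = 86384765
t_21 = 2·86384765 + 1·32488091 + 2·12218313 = 229694247
t_22 = 2·229694247 + 1·86384765 + 2·32488091 = 610749441
t_23 = 2·610749441 + 1·229694247 + 2·86384765 = 1623962659
t_24 = 2·1623962659 + 1·610749441 + 2·229694247 = 4318063253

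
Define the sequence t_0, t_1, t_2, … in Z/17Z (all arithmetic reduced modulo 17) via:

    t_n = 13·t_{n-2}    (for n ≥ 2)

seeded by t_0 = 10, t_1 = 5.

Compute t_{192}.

10

t_2 = 0·5 + 13·10 = 11
t_3 = 0·11 + 13·5 = 14
t_4 = 0·14 + 13·11 = 7
t_5 = 0·7 + 13·14 = 12
t_6 = 0·12 + 13·7 = 6
t_7 = 0·6 + 13·12 = 3
t_8 = 0·3 + 13·6 = 10
t_9 = 0·10 + 13·3 = 5
(t_8, t_9) = (10, 5) = (t_0, t_1), so the sequence has period 8.
192 ≡ 0 (mod 8), hence t_192 = t_0 = 10.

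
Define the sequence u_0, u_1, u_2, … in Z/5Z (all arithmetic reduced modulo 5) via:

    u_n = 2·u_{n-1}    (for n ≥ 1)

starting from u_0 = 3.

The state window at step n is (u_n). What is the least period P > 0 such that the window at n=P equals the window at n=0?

n=0: window = (3)
n=1: window = (1)
n=2: window = (2)
n=3: window = (4)
n=4: window = (3)
window at n=4 equals window at n=0 → period = 4

4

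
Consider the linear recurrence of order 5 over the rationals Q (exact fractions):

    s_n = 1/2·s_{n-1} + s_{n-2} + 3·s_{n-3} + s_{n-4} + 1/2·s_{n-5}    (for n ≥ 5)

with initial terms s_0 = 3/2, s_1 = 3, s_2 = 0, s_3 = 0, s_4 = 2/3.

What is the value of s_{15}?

s_5 = 1/2·2/3 + 1·0 + 3·0 + 1·3 + 1/2·3/2 = 49/12
s_6 = 1/2·49/12 + 1·2/3 + 3·0 + 1·0 + 1/2·3 = 101/24
s_7 = 1/2·101/24 + 1·49/12 + 3·2/3 + 1·0 + 1/2·0 = 131/16
s_8 = 1/2·131/16 + 1·101/24 + 3·49/12 + 1·2/3 + 1/2·0 = 679/32
s_9 = 1/2·679/32 + 1·131/16 + 3·101/24 + 1·49/12 + 1/2·2/3 = 6881/192
s_10 = 1/2·6881/192 + 1·679/32 + 3·131/16 + 1·101/24 + 1/2·49/12 = 26861/384
s_11 = 1/2·26861/384 + 1·6881/192 + 3·679/32 + 1·131/16 + 1/2·101/24 = 37059/256
s_12 = 1/2·37059/256 + 1·26861/384 + 3·6881/192 + 1·679/32 + 1/2·131/16 = 422645/1536
s_13 = 1/2·422645/1536 + 1·37059/256 + 3·26861/384 + 1·6881/192 + 1/2·679/32 = 1654705/3072
s_14 = 1/2·1654705/3072 + 1·422645/1536 + 3·37059/256 + 1·26861/384 + 1/2·6881/192 = 6553405/6144
s_15 = 1/2·6553405/6144 + 1·1654705/3072 + 3·422645/1536 + 1·37059/256 + 1/2·26861/384 = 25524313/12288

25524313/12288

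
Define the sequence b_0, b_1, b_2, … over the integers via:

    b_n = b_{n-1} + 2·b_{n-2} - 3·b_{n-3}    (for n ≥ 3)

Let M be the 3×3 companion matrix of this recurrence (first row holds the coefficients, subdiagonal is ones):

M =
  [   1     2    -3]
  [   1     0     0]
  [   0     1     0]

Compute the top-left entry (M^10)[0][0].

(M^10)[0][0] is the top entry after applying M 10 times to the unit state (1, 0, 0). Equivalently it is h_{12} for the auxiliary sequence (h_n) obeying the same recurrence with h_2 = 1 and h_i = 0 for 0 ≤ i < 2:
h_3 = 1·1 + 2·0 + -3·0 = 1
h_4 = 1·1 + 2·1 + -3·0 = 3
h_5 = 1·3 + 2·1 + -3·1 = 2
h_6 = 1·2 + 2·3 + -3·1 = 5
h_7 = 1·5 + 2·2 + -3·3 = 0
h_8 = 1·0 + 2·5 + -3·2 = 4
h_9 = 1·4 + 2·0 + -3·5 = -11
h_10 = 1·-11 + 2·4 + -3·0 = -3
h_11 = 1·-3 + 2·-11 + -3·4 = -37
h_12 = 1·-37 + 2·-3 + -3·-11 = -10

-10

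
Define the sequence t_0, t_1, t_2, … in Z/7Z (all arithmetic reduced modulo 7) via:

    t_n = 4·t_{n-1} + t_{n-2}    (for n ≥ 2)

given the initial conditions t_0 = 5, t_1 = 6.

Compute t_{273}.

t_2 = 4·6 + 1·5 = 1
t_3 = 4·1 + 1·6 = 3
t_4 = 4·3 + 1·1 = 6
t_5 = 4·6 + 1·3 = 6
t_6 = 4·6 + 1·6 = 2
t_7 = 4·2 + 1·6 = 0
t_8 = 4·0 + 1·2 = 2
t_9 = 4·2 + 1·0 = 1
t_10 = 4·1 + 1·2 = 6
t_11 = 4·6 + 1·1 = 4
t_12 = 4·4 + 1·6 = 1
t_13 = 4·1 + 1·4 = 1
t_14 = 4·1 + 1·1 = 5
t_15 = 4·5 + 1·1 = 0
t_16 = 4·0 + 1·5 = 5
t_17 = 4·5 + 1·0 = 6
(t_16, t_17) = (5, 6) = (t_0, t_1), so the sequence has period 16.
273 ≡ 1 (mod 16), hence t_273 = t_1 = 6.

6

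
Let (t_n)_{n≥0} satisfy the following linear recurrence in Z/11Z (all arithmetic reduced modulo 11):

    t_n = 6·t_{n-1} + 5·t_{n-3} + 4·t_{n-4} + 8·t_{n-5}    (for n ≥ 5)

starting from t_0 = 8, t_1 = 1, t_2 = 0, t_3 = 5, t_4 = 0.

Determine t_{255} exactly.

t_5 = 6·0 + 0·5 + 5·0 + 4·1 + 8·8 = 2
t_6 = 6·2 + 0·0 + 5·5 + 4·0 + 8·1 = 1
t_7 = 6·1 + 0·2 + 5·0 + 4·5 + 8·0 = 4
t_8 = 6·4 + 0·1 + 5·2 + 4·0 + 8·5 = 8
t_9 = 6·8 + 0·4 + 5·1 + 4·2 + 8·0 = 6
t_10 = 6·6 + 0·8 + 5·4 + 4·1 + 8·2 = 10
Continuing the recurrence:
  t_11 = 3;  t_12 = 2;  t_13 = 7;  t_14 = 2;  t_15 = 4;  t_16 = 3
  t_17 = 6;  t_18 = 10;  t_19 = 8;  t_20 = 1;  t_21 = 5;  t_22 = 4
  t_23 = 9;  t_24 = 4;  t_25 = 6;  t_26 = 5;  t_27 = 8;  t_28 = 1
  t_29 = 10;  t_30 = 3;  t_31 = 7;  t_32 = 6;  t_33 = 0;  t_34 = 6
  t_35 = 8;  t_36 = 7;  t_37 = 10;  t_38 = 3;  t_39 = 1;  t_40 = 5
  t_41 = 9;  t_42 = 8;  t_43 = 2;  t_44 = 8;  t_45 = 10;  t_46 = 9
  t_47 = 1;  t_48 = 5;  t_49 = 3;  t_50 = 7;  t_51 = 0;  t_52 = 10
  t_53 = 4;  t_54 = 10;  t_55 = 1;  t_56 = 0;  t_57 = 3;  t_58 = 7
  t_59 = 5;  t_60 = 9;  t_61 = 2;  t_62 = 1;  t_63 = 6;  t_64 = 1
  t_65 = 3;  t_66 = 2;  t_67 = 5;  t_68 = 9;  t_69 = 7;  t_70 = 0
  t_71 = 4;  t_72 = 3;  t_73 = 8;  t_74 = 3;  t_75 = 5;  t_76 = 4
  t_77 = 7;  t_78 = 0;  t_79 = 9;  t_80 = 2;  t_81 = 6;  t_82 = 5
  t_83 = 10;  t_84 = 5;  t_85 = 7;  t_86 = 6;  t_87 = 9;  t_88 = 2
  t_89 = 0;  t_90 = 4;  t_91 = 8;  t_92 = 7;  t_93 = 1;  t_94 = 7
  t_95 = 9;  t_96 = 8;  t_97 = 0;  t_98 = 4;  t_99 = 2;  t_100 = 6
  t_101 = 10;  t_102 = 9;  t_103 = 3;  t_104 = 9;  t_105 = 0;  t_106 = 10
  t_107 = 2;  t_108 = 6;  t_109 = 4;  t_110 = 8;  t_111 = 1;  t_112 = 0
  t_113 = 5;  t_114 = 0;  t_115 = 2;  t_116 = 1;  t_117 = 4;  t_118 = 8
  t_119 = 6;  t_120 = 10;  t_121 = 3;  t_122 = 2;  t_123 = 7;  t_124 = 2
  t_125 = 4;  t_126 = 3;  t_127 = 6;  t_128 = 10;  t_129 = 8;  t_130 = 1
  t_131 = 5;  t_132 = 4;  t_133 = 9;  t_134 = 4;  t_135 = 6;  t_136 = 5
  t_137 = 8;  t_138 = 1;  t_139 = 10;  t_140 = 3;  t_141 = 7;  t_142 = 6
  t_143 = 0;  t_144 = 6;  t_145 = 8;  t_146 = 7;  t_147 = 10;  t_148 = 3
  t_149 = 1;  t_150 = 5;  t_151 = 9;  t_152 = 8;  t_153 = 2;  t_154 = 8
  t_155 = 10;  t_156 = 9;  t_157 = 1;  t_158 = 5;  t_159 = 3;  t_160 = 7
  t_161 = 0;  t_162 = 10;  t_163 = 4;  t_164 = 10;  t_165 = 1;  t_166 = 0
  t_167 = 3;  t_168 = 7;  t_169 = 5;  t_170 = 9;  t_171 = 2;  t_172 = 1
  t_173 = 6;  t_174 = 1;  t_175 = 3;  t_176 = 2;  t_177 = 5;  t_178 = 9
  t_179 = 7;  t_180 = 0;  t_181 = 4;  t_182 = 3;  t_183 = 8;  t_184 = 3
  t_185 = 5;  t_186 = 4;  t_187 = 7;  t_188 = 0;  t_189 = 9;  t_190 = 2
  t_191 = 6;  t_192 = 5;  t_193 = 10;  t_194 = 5;  t_195 = 7;  t_196 = 6
  t_197 = 9;  t_198 = 2;  t_199 = 0;  t_200 = 4;  t_201 = 8;  t_202 = 7
  t_203 = 1;  t_204 = 7;  t_205 = 9;  t_206 = 8;  t_207 = 0;  t_208 = 4
  t_209 = 2;  t_210 = 6;  t_211 = 10;  t_212 = 9;  t_213 = 3;  t_214 = 9
  t_215 = 0;  t_216 = 10;  t_217 = 2;  t_218 = 6;  t_219 = 4;  t_220 = 8
  t_221 = 1;  t_222 = 0;  t_223 = 5;  t_224 = 0;  t_225 = 2;  t_226 = 1
  t_227 = 4;  t_228 = 8;  t_229 = 6;  t_230 = 10;  t_231 = 3;  t_232 = 2
  t_233 = 7;  t_234 = 2;  t_235 = 4;  t_236 = 3;  t_237 = 6;  t_238 = 10
  t_239 = 8;  t_240 = 1;  t_241 = 5;  t_242 = 4;  t_243 = 9;  t_244 = 4
  t_245 = 6;  t_246 = 5;  t_247 = 8;  t_248 = 1;  t_249 = 10;  t_250 = 3
  t_251 = 7;  t_252 = 6;  t_253 = 0
t_254 = 6·0 + 0·6 + 5·7 + 4·3 + 8·10 = 6
t_255 = 6·6 + 0·0 + 5·6 + 4·7 + 8·3 = 8

8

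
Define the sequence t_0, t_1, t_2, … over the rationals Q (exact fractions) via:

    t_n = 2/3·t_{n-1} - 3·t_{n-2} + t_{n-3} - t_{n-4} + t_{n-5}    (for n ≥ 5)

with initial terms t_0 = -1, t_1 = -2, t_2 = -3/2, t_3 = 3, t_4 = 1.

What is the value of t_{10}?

t_5 = 2/3·1 + -3·3 + 1·-3/2 + -1·-2 + 1·-1 = -53/6
t_6 = 2/3·-53/6 + -3·1 + 1·3 + -1·-3/2 + 1·-2 = -115/18
t_7 = 2/3·-115/18 + -3·-53/6 + 1·1 + -1·3 + 1·-3/2 = 506/27
t_8 = 2/3·506/27 + -3·-115/18 + 1·-53/6 + -1·1 + 1·3 = 2011/81
t_9 = 2/3·2011/81 + -3·506/27 + 1·-115/18 + -1·-53/6 + 1·1 = -8803/243
t_10 = 2/3·-8803/243 + -3·2011/81 + 1·506/27 + -1·-115/18 + 1·-53/6 = -60023/729

-60023/729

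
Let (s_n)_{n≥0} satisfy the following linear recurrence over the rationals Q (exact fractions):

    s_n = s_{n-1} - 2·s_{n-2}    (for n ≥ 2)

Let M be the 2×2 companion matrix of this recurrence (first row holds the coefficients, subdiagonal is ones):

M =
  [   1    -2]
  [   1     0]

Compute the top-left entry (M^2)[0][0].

(M^2)[0][0] is the top entry after applying M 2 times to the unit state (1, 0). Equivalently it is h_{3} for the auxiliary sequence (h_n) obeying the same recurrence with h_1 = 1 and h_i = 0 for 0 ≤ i < 1:
h_2 = 1·1 + -2·0 = 1
h_3 = 1·1 + -2·1 = -1

-1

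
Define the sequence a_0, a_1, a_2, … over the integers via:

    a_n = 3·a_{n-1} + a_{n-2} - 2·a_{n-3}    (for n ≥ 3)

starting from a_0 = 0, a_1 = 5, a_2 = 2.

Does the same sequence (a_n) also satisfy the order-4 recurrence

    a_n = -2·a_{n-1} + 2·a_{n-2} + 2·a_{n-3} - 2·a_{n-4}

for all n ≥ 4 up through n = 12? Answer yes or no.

Terms a_0..a_12: 0, 5, 2, 11, 25, 82, 249, 779, 2422, 7547, 23505, 73218, 228065
n=4: candidate gives -8, actual a_4 = 25 ✗

no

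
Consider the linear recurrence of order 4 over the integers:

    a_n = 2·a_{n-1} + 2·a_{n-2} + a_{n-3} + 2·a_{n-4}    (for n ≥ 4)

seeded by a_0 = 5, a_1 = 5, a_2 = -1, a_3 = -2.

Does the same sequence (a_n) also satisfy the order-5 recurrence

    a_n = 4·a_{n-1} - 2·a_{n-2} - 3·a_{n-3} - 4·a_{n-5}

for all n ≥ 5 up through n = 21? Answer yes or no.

yes

Terms a_0..a_21: 5, 5, -1, -2, 9, 23, 60, 171, 503, 1454, 4205, 12163, 35196, 101831, 294627, 852438, 2466353, 7135871, 20646140, 59735251, 172831359, 500051102
n=5: candidate gives 23, actual a_5 = 23 ✓
n=6: candidate gives 60, actual a_6 = 60 ✓
n=7: candidate gives 171, actual a_7 = 171 ✓
n=8: candidate gives 503, actual a_8 = 503 ✓
n=9: candidate gives 1454, actual a_9 = 1454 ✓
n=10: candidate gives 4205, actual a_10 = 4205 ✓
n=11: candidate gives 12163, actual a_11 = 12163 ✓
n=12: candidate gives 35196, actual a_12 = 35196 ✓
n=13: candidate gives 101831, actual a_13 = 101831 ✓
n=14: candidate gives 294627, actual a_14 = 294627 ✓
n=15: candidate gives 852438, actual a_15 = 852438 ✓
n=16: candidate gives 2466353, actual a_16 = 2466353 ✓
n=17: candidate gives 7135871, actual a_17 = 7135871 ✓
n=18: candidate gives 20646140, actual a_18 = 20646140 ✓
n=19: candidate gives 59735251, actual a_19 = 59735251 ✓
n=20: candidate gives 172831359, actual a_20 = 172831359 ✓
n=21: candidate gives 500051102, actual a_21 = 500051102 ✓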